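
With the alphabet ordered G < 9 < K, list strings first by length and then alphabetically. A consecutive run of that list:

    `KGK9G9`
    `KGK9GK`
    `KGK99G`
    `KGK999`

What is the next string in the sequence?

KGK99K

Treat KGK999 as a base-3 numeral over the given alphabet and add one, carrying through any trailing K's.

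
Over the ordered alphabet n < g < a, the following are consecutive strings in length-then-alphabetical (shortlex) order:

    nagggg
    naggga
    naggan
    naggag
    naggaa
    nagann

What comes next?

Treat nagann as a base-3 numeral over the given alphabet and add one, carrying through any trailing a's.

nagang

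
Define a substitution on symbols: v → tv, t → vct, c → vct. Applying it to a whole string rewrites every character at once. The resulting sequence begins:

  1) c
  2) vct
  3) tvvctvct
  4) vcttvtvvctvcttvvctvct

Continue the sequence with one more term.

Applying the rule to each of the 21 symbols of vcttvtvvctvcttvvctvct gives the pieces tv vct vct vct tv vct tv tv vct vct tv vct vct vct tv tv vct vct tv vct vct, which concatenate to the answer.

tvvctvctvcttvvcttvtvvctvcttvvctvctvcttvtvvctvcttvvctvct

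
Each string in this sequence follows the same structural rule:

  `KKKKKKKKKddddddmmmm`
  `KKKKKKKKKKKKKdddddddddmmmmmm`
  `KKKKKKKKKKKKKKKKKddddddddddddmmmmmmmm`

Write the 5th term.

Each string has the form K^{4n+1} d^{3n} m^{2n}, where the shown terms are n = 2, 3, 4.
Setting n = 6 gives 25, 18, 12 characters in each block.

KKKKKKKKKKKKKKKKKKKKKKKKKddddddddddddddddddmmmmmmmmmmmm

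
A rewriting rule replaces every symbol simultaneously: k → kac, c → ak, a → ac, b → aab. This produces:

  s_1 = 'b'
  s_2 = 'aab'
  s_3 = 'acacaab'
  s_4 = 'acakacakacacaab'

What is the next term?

φ(acakacakacacaab) expands symbol-by-symbol to ac ak ac kac ac ak ac kac ac ak ac ak ac ac aab; joining the 15 pieces gives the next term.

acakackacacakackacacakacakacacaab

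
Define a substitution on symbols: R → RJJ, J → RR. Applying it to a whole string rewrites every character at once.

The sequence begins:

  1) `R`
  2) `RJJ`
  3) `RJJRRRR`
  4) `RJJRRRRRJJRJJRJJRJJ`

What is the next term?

Applying the rule to each of the 19 symbols of RJJRRRRRJJRJJRJJRJJ gives the pieces RJJ RR RR RJJ RJJ RJJ RJJ RJJ RR RR RJJ RR RR RJJ RR RR RJJ RR RR, which concatenate to the answer.

RJJRRRRRJJRJJRJJRJJRJJRRRRRJJRRRRRJJRRRRRJJRRRR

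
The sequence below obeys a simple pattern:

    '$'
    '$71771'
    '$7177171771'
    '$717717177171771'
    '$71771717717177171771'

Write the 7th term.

Each term is the previous one with 71771 appended.
From $71771717717177171771, 2 further steps: $71771717717177171771 → $7177171771717717177171771 → (answer).

$717717177171771717717177171771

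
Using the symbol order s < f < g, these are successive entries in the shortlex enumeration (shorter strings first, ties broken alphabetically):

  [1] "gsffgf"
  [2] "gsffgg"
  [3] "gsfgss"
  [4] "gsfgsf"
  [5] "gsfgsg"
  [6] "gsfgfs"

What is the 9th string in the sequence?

gsfggs

Advancing 3 positions from gsfgfs through gsfgfs → gsfgff → gsfgfg reaches term 9.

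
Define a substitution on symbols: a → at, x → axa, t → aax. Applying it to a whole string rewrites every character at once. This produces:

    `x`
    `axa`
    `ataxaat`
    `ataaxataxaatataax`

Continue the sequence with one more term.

ataaxatataxaataaxataxaatataaxataaxatataxa

Applying the rule to each of the 17 symbols of ataaxataxaatataax gives the pieces at aax at at axa at aax at axa at at aax at aax at at axa, which concatenate to the answer.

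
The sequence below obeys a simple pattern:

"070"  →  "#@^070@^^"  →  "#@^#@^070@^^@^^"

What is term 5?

#@^#@^#@^#@^070@^^@^^@^^@^^

Every step adds #@^ to the front and @^^ to the end of the previous string.
From #@^#@^070@^^@^^, 2 further steps: #@^#@^070@^^@^^ → #@^#@^#@^070@^^@^^@^^ → (answer).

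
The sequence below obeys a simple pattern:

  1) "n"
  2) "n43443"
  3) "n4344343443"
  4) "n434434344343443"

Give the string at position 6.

n4344343443434434344343443

The strings grow by a fixed suffix 43443 each time.
From n434434344343443, 2 further steps: n434434344343443 → n43443434434344343443 → (answer).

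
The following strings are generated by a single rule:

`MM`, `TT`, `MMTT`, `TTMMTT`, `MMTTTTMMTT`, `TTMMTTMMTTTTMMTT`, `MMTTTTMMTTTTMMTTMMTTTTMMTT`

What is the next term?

TTMMTTMMTTTTMMTTMMTTTTMMTTTTMMTTMMTTTTMMTT

This is a Fibonacci-style word recurrence s(k) = s(k−2)·s(k−1): e.g. MM·TT = MMTT.
Continuing: TTMMTTMMTTTTMMTT · MMTTTTMMTTTTMMTTMMTTTTMMTT gives term 8.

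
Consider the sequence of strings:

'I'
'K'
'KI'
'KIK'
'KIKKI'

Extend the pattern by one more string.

KIKKIKIK

Each term (from the third on) is the previous term followed by the one before it: term 3 = K·I = KI.
Continuing: KIKKI · KIK gives term 6.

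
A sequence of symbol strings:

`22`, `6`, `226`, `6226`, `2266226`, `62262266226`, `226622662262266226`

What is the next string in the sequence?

62262266226226622662262266226

Each term (from the third on) is the two preceding terms concatenated in order: term 3 = 22·6 = 226.
Continuing: 62262266226 · 226622662262266226 gives term 8.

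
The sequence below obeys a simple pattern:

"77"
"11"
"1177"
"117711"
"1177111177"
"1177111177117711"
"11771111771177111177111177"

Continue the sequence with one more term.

117711117711771111771111771177111177117711

Each term (from the third on) is the previous term followed by the one before it: term 3 = 11·77 = 1177.
Continuing: 11771111771177111177111177 · 1177111177117711 gives term 8.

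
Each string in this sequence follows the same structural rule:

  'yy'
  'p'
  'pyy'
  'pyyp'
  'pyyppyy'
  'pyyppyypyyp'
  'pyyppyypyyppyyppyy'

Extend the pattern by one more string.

pyyppyypyyppyyppyypyyppyypyyp

This is a Fibonacci-style word recurrence s(k) = s(k−1)·s(k−2): e.g. p·yy = pyy.
So term 8 is pyyppyypyyppyyppyy·pyyppyypyyp.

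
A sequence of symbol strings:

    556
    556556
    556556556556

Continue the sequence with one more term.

556556556556556556556556

Every step duplicates the string.
One more doubling of 556556556556 gives the answer.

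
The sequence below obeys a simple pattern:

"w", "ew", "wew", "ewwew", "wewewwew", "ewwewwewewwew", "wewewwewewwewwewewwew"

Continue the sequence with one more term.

Each term (from the third on) is the two preceding terms concatenated in order: term 3 = w·ew = wew.
Continuing: ewwewwewewwew · wewewwewewwewwewewwew gives term 8.

ewwewwewewwewwewewwewewwewwewewwew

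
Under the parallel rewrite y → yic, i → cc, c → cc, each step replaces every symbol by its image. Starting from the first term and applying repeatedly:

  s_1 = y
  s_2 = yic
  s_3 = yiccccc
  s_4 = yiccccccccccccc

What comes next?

Replace each of the 15 characters of yiccccccccccccc in place — yic cc cc cc cc cc cc cc cc cc cc cc cc cc cc — and concatenate.

yiccccccccccccccccccccccccccccc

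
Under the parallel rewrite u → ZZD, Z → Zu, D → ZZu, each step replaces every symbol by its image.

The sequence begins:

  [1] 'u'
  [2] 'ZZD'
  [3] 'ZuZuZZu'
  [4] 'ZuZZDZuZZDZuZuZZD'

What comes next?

ZuZZDZuZuZZuZuZZDZuZuZZuZuZZDZuZZDZuZuZZu

Replace each of the 17 characters of ZuZZDZuZZDZuZuZZD in place — Zu ZZD Zu Zu ZZu Zu ZZD Zu Zu ZZu Zu ZZD Zu ZZD Zu Zu ZZu — and concatenate.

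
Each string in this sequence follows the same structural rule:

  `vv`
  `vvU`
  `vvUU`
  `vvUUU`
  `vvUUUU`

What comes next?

Each term is the previous one with U appended.
One more step from vvUUUU gives the answer.

vvUUUUU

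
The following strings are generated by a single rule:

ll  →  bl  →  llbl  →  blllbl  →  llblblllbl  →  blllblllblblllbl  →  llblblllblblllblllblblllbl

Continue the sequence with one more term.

blllblllblblllblllblblllblblllblllblblllbl

Each term (from the third on) is the two preceding terms concatenated in order: term 3 = ll·bl = llbl.
The next term joins blllblllblblllbl and llblblllblblllblllblblllbl.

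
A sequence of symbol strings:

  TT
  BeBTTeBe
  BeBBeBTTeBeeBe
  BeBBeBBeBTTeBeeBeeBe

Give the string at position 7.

s(k+1) = BeB·s(k)·eBe, so each term gains BeB as a prefix and eBe as a suffix.
From BeBBeBBeBTTeBeeBeeBe, 3 further steps: BeBBeBBeBTTeBeeBeeBe → BeBBeBBeBBeBTTeBeeBeeBeeBe → BeBBeBBeBBeBBeBTTeBeeBeeBeeBeeBe → (answer).

BeBBeBBeBBeBBeBBeBTTeBeeBeeBeeBeeBeeBe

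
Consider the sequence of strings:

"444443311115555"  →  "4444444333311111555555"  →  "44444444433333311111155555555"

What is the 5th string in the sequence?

4444444444444333333333311111111555555555555

Reading off run lengths: 4 runs 5, 7, 9; 3 runs 2, 4, 6; 1 runs 4, 5, 6; 5 runs 4, 6, 8 — each is linear in n (n = 1, 2, …).
At n = 5 the blocks have lengths 13, 10, 8, 12.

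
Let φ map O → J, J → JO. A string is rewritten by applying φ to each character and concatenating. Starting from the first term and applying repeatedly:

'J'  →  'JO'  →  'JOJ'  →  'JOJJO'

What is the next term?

Apply φ to JOJJO symbol by symbol: J→JO, O→J, J→JO, J→JO, O→J; joined: JO J JO JO J.

JOJJOJOJ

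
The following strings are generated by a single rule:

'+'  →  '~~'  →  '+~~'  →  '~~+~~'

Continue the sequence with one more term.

This is a Fibonacci-style word recurrence s(k) = s(k−2)·s(k−1): e.g. +·~~ = +~~.
So term 5 is +~~·~~+~~.

+~~~~+~~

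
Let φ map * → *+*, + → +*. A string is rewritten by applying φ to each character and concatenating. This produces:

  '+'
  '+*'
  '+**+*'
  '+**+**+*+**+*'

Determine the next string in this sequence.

+**+**+*+**+**+*+**+*+**+**+*+**+*

φ(+**+**+*+**+*) expands symbol-by-symbol to +* *+* *+* +* *+* *+* +* *+* +* *+* *+* +* *+*; joining the 13 pieces gives the next term.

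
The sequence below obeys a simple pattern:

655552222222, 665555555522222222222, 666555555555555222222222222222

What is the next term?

Each string has the form 6^{n} 5^{4n} 2^{4n+3} (n = 1, 2, …).
At n = 4 the blocks have lengths 4, 16, 19.

666655555555555555552222222222222222222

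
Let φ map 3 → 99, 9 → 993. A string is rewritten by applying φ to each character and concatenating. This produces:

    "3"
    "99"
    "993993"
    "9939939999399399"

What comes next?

φ(9939939999399399) expands symbol-by-symbol to 993 993 99 993 993 99 993 993 993 993 99 993 993 99 993 993; joining the 16 pieces gives the next term.

99399399993993999939939939939999399399993993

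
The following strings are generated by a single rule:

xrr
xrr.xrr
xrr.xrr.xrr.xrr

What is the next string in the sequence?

xrr.xrr.xrr.xrr.xrr.xrr.xrr.xrr

Every step duplicates the string with '.' between the halves.
One more doubling of xrr.xrr.xrr.xrr gives the answer.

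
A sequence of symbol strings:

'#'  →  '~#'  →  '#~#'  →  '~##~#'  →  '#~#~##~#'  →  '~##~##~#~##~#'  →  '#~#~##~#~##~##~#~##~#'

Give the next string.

From term 3 onward, concatenate the second-to-last term with the last: #·~# = #~#, ~#·#~# = ~##~#, …
So term 8 is ~##~##~#~##~#·#~#~##~#~##~##~#~##~#.

~##~##~#~##~##~#~##~#~##~##~#~##~#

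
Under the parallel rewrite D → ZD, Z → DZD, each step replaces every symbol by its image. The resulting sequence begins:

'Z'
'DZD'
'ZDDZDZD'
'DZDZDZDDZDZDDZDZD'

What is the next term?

ZDDZDZDDZDZDDZDZDZDDZDZDDZDZDZDDZDZDDZDZD

φ(DZDZDZDDZDZDDZDZD) expands symbol-by-symbol to ZD DZD ZD DZD ZD DZD ZD ZD DZD ZD DZD ZD ZD DZD ZD DZD ZD; joining the 17 pieces gives the next term.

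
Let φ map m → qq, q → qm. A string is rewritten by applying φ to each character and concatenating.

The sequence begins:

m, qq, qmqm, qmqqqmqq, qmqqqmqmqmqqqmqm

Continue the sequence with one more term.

Rewriting the 16 symbols of qmqqqmqmqmqqqmqm one by one yields qm qq qm qm qm qq qm qq qm qq qm qm qm qq qm qq; concatenated:

qmqqqmqmqmqqqmqqqmqqqmqmqmqqqmqq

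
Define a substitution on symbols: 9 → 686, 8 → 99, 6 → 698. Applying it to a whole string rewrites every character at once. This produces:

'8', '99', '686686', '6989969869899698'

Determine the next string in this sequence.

Rewriting the 16 symbols of 6989969869899698 one by one yields 698 686 99 686 686 698 686 99 698 686 99 686 686 698 686 99; concatenated:

69868699686686698686996986869968668669868699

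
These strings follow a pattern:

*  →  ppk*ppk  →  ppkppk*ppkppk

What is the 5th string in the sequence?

s(k+1) = ppk·s(k)·ppk, so each term gains ppk as a prefix and ppk as a suffix.
From ppkppk*ppkppk, 2 further steps: ppkppk*ppkppk → ppkppkppk*ppkppkppk → (answer).

ppkppkppkppk*ppkppkppkppk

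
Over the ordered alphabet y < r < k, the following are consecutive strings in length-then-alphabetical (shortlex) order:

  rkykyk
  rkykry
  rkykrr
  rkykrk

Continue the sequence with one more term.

rkykky

The successor of rkykrk increments the rightmost position that isn't already k and resets every position after it to y.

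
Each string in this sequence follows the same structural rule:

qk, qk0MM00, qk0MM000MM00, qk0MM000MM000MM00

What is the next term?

The strings grow by a fixed suffix 0MM00 each time.
Applying this once more to qk0MM000MM000MM00:

qk0MM000MM000MM000MM00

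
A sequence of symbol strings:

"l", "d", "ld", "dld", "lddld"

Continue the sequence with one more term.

dldlddld

Each term (from the third on) is the two preceding terms concatenated in order: term 3 = l·d = ld.
Continuing: dld · lddld gives term 6.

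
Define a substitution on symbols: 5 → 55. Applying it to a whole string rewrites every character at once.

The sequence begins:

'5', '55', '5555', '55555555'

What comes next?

Apply φ to 55555555 symbol by symbol: 5→55, 5→55, 5→55, 5→55, 5→55, 5→55, 5→55, 5→55; joined: 55 55 55 55 55 55 55 55.

5555555555555555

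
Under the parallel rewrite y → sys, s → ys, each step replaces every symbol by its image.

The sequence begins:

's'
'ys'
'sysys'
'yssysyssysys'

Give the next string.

sysysyssysyssysysyssysyssysys

Rewriting each symbol of yssysyssysys: y→sys, s→ys, s→ys, y→sys, s→ys, y→sys, s→ys, s→ys, y→sys, s→ys, y→sys, s→ys, which concatenates to sys ys ys sys ys sys ys ys sys ys sys ys.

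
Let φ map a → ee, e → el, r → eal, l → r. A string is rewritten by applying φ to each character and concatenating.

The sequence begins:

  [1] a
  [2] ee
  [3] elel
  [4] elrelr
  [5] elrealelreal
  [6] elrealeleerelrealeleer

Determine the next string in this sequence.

φ(elrealeleerelrealeleer) expands symbol-by-symbol to el r eal el ee r el r el el eal el r eal el ee r el r el el eal; joining the 22 pieces gives the next term.

elrealeleerelrelelealelrealeleerelreleleal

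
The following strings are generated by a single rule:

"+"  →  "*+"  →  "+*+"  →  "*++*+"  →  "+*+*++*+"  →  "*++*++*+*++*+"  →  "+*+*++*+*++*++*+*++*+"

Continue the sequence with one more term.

*++*++*+*++*++*+*++*+*++*++*+*++*+

This is a Fibonacci-style word recurrence s(k) = s(k−2)·s(k−1): e.g. +·*+ = +*+.
The next term joins *++*++*+*++*+ and +*+*++*+*++*++*+*++*+.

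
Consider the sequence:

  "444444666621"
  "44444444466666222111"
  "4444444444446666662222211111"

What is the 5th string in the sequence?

The n-th term is 3n+3 4's then n+3 6's then 2n-1 2's then 2n-1 1's (n = 1, 2, …).
At n = 5 the blocks have lengths 18, 8, 9, 9.

44444444444444444466666666222222222111111111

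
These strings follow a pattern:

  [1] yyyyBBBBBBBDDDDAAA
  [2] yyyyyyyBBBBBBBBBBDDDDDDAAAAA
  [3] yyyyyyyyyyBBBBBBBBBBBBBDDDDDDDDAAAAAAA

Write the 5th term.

Each string has the form y^{3n-2} B^{3n+1} D^{2n} A^{2n-1}, where the shown terms are n = 2, 3, 4.
At n = 6 the blocks have lengths 16, 19, 12, 11.

yyyyyyyyyyyyyyyyBBBBBBBBBBBBBBBBBBBDDDDDDDDDDDDAAAAAAAAAAA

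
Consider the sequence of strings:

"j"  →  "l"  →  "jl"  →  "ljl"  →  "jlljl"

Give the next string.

This is a Fibonacci-style word recurrence s(k) = s(k−2)·s(k−1): e.g. j·l = jl.
Continuing: ljl · jlljl gives term 6.

ljljlljl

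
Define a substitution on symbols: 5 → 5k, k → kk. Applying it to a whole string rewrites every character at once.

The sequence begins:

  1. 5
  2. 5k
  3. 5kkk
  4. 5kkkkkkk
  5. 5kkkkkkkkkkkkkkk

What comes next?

Applying the rule to each of the 16 symbols of 5kkkkkkkkkkkkkkk gives the pieces 5k kk kk kk kk kk kk kk kk kk kk kk kk kk kk kk, which concatenate to the answer.

5kkkkkkkkkkkkkkkkkkkkkkkkkkkkkkk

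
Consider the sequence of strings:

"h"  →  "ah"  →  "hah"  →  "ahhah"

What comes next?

This is a Fibonacci-style word recurrence s(k) = s(k−2)·s(k−1): e.g. h·ah = hah.
So term 5 is hah·ahhah.

hahahhah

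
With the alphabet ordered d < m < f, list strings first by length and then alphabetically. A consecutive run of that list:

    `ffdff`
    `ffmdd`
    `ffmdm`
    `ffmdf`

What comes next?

ffmmd

The successor of ffmdf increments the rightmost position that isn't already f and resets every position after it to d.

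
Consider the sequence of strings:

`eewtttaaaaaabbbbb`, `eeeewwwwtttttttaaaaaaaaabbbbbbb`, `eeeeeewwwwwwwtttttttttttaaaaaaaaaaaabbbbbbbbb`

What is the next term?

The n-th term is 2n e's then 3n-2 w's then 4n-1 t's then 3n+3 a's then 2n+3 b's (n = 1, 2, …).
For the next term, n = 4, so the run lengths are 8, 10, 15, 15, 11.

eeeeeeeewwwwwwwwwwtttttttttttttttaaaaaaaaaaaaaaabbbbbbbbbbb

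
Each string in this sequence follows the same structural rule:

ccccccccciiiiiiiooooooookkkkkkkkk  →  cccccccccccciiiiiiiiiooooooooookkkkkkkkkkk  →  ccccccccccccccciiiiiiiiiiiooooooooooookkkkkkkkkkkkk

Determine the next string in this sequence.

Term n consists of 3n c's, followed by 2n+1 i's, followed by 2n+2 o's, followed by 2n+3 k's, where the shown terms are n = 3, 4, 5.
At n = 6 the blocks have lengths 18, 13, 14, 15.

cccccccccccccccccciiiiiiiiiiiiiooooooooooooookkkkkkkkkkkkkkk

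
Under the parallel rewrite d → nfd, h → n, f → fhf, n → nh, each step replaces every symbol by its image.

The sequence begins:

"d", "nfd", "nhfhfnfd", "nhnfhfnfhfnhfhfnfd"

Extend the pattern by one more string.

nhnnhfhfnfhfnhfhfnfhfnhnfhfnfhfnhfhfnfd

Applying the rule to each of the 18 symbols of nhnfhfnfhfnhfhfnfd gives the pieces nh n nh fhf n fhf nh fhf n fhf nh n fhf n fhf nh fhf nfd, which concatenate to the answer.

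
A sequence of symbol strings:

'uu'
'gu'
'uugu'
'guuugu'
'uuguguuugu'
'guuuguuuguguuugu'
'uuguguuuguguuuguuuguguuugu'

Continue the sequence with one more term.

guuuguuuguguuuguuuguguuuguguuuguuuguguuugu

From term 3 onward, concatenate the second-to-last term with the last: uu·gu = uugu, gu·uugu = guuugu, …
Continuing: guuuguuuguguuugu · uuguguuuguguuuguuuguguuugu gives term 8.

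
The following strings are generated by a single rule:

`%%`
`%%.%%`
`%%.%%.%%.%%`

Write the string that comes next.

Each string is two copies of the previous one joined by '.'.
Doubling %%.%%.%%.%% with '.' between the halves:

%%.%%.%%.%%.%%.%%.%%.%%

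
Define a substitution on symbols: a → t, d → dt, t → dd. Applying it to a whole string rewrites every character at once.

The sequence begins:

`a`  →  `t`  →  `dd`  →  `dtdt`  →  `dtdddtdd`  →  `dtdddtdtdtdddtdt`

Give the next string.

dtdddtdtdtdddtdddtdddtdtdtdddtdd

Replace each of the 16 characters of dtdddtdtdtdddtdt in place — dt dd dt dt dt dd dt dd dt dd dt dt dt dd dt dd — and concatenate.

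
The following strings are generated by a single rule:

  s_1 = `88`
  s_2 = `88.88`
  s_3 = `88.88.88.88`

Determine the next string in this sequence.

s(k+1) = s(k)·.·s(k) — each term doubles the last with '.' between the halves.
One more doubling of 88.88.88.88 gives the answer.

88.88.88.88.88.88.88.88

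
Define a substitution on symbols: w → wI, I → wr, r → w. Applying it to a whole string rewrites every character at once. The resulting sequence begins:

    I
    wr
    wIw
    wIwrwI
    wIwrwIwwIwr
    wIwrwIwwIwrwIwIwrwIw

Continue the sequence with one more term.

wIwrwIwwIwrwIwIwrwIwwIwrwIwrwIwwIwrwI

Replace each of the 20 characters of wIwrwIwwIwrwIwIwrwIw in place — wI wr wI w wI wr wI wI wr wI w wI wr wI wr wI w wI wr wI — and concatenate.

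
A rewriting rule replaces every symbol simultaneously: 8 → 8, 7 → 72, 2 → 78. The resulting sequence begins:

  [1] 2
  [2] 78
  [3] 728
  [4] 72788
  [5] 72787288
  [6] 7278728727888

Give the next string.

727872872788727872888

φ(7278728727888) expands symbol-by-symbol to 72 78 72 8 72 78 8 72 78 72 8 8 8; joining the 13 pieces gives the next term.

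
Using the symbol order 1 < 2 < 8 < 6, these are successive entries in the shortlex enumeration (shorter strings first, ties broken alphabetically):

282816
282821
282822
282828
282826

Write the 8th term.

Stepping forward 3 times from 282826: 282826 → 282881 → 282882, then the target.

282888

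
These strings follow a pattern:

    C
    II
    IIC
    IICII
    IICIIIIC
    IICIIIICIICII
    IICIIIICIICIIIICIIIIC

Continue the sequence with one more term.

Each term (from the third on) is the previous term followed by the one before it: term 3 = II·C = IIC.
Continuing: IICIIIICIICIIIICIIIIC · IICIIIICIICII gives term 8.

IICIIIICIICIIIICIIIICIICIIIICIICII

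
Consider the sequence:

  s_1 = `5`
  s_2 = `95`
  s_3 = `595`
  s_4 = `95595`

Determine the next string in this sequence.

59595595

From term 3 onward, concatenate the second-to-last term with the last: 5·95 = 595, 95·595 = 95595, …
The next term joins 595 and 95595.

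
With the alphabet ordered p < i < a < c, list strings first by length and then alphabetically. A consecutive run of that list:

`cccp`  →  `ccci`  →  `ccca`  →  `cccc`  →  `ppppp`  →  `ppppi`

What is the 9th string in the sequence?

Stepping forward 3 times from ppppi: ppppi → ppppa → ppppc, then the target.

pppip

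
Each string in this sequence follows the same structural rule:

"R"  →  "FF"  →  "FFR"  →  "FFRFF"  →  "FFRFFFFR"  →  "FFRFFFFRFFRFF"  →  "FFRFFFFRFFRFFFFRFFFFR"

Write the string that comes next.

FFRFFFFRFFRFFFFRFFFFRFFRFFFFRFFRFF

From term 3 onward, concatenate the last term with the second-to-last: FF·R = FFR, FFR·FF = FFRFF, …
So term 8 is FFRFFFFRFFRFFFFRFFFFR·FFRFFFFRFFRFF.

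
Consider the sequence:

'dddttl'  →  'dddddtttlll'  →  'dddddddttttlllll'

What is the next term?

dddddddddtttttlllllll

Term n consists of 2n+1 d's, followed by n+1 t's, followed by 2n-1 l's (n = 1, 2, …).
At n = 4 the blocks have lengths 9, 5, 7.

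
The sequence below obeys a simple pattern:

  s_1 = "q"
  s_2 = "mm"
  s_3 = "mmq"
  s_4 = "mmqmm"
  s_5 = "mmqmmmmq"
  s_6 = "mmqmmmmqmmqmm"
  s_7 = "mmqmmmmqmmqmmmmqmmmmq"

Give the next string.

mmqmmmmqmmqmmmmqmmmmqmmqmmmmqmmqmm

Each term (from the third on) is the previous term followed by the one before it: term 3 = mm·q = mmq.
The next term joins mmqmmmmqmmqmmmmqmmmmq and mmqmmmmqmmqmm.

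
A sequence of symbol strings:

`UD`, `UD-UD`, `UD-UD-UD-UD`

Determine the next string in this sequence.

Each string is two copies of the previous one joined by '-'.
One more doubling of UD-UD-UD-UD gives the answer.

UD-UD-UD-UD-UD-UD-UD-UD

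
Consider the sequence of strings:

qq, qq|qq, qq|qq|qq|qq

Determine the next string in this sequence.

Each string is two copies of the previous one joined by '|'.
Doubling qq|qq|qq|qq with '|' between the halves:

qq|qq|qq|qq|qq|qq|qq|qq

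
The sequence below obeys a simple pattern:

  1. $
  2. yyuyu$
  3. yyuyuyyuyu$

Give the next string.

The strings grow by a fixed prefix yyuyu each time.
One more step from yyuyuyyuyu$ gives the answer.

yyuyuyyuyuyyuyu$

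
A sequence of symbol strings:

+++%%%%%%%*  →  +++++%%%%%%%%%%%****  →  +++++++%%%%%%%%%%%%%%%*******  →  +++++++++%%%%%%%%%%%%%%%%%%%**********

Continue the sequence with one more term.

Term n consists of 2n+1 +'s, followed by 4n+3 %'s, followed by 3n-2 *'s (n = 1, 2, …).
Setting n = 5 gives 11, 23, 13 characters in each block.

+++++++++++%%%%%%%%%%%%%%%%%%%%%%%*************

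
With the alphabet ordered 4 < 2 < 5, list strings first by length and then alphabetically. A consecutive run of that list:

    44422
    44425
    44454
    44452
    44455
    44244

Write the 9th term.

44224

Continuing the enumeration 3 steps past 44244: 44244 → 44242 → 44245 → (answer).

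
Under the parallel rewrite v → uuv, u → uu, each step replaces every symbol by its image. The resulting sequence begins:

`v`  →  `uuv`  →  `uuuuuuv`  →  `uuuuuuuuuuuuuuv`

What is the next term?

uuuuuuuuuuuuuuuuuuuuuuuuuuuuuuv

φ(uuuuuuuuuuuuuuv) expands symbol-by-symbol to uu uu uu uu uu uu uu uu uu uu uu uu uu uu uuv; joining the 15 pieces gives the next term.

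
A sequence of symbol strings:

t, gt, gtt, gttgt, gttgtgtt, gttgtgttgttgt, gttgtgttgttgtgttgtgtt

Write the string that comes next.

gttgtgttgttgtgttgtgttgttgtgttgttgt

From term 3 onward, concatenate the last term with the second-to-last: gt·t = gtt, gtt·gt = gttgt, …
The next term joins gttgtgttgttgtgttgtgtt and gttgtgttgttgt.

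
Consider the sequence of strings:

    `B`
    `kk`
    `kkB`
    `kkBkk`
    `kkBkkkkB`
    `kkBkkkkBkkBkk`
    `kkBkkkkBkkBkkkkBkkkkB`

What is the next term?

kkBkkkkBkkBkkkkBkkkkBkkBkkkkBkkBkk

From term 3 onward, concatenate the last term with the second-to-last: kk·B = kkB, kkB·kk = kkBkk, …
So term 8 is kkBkkkkBkkBkkkkBkkkkB·kkBkkkkBkkBkk.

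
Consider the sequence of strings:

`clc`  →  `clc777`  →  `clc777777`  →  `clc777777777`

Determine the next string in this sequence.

Every step adds 777 to the end: s(k+1) = s(k)·777.
So the next term is clc777777777·777.

clc777777777777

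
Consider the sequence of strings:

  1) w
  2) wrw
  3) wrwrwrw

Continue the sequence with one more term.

wrwrwrwrwrwrwrw

s(k+1) = s(k)·r·s(k) — each term doubles the last with 'r' between the halves.
One more doubling of wrwrwrw gives the answer.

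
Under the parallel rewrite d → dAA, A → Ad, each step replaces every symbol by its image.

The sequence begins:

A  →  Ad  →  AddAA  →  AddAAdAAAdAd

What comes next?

Apply φ to AddAAdAAAdAd symbol by symbol: A→Ad, d→dAA, d→dAA, A→Ad, A→Ad, d→dAA, A→Ad, A→Ad, A→Ad, d→dAA, A→Ad, d→dAA; joined: Ad dAA dAA Ad Ad dAA Ad Ad Ad dAA Ad dAA.

AddAAdAAAdAddAAAdAdAddAAAddAA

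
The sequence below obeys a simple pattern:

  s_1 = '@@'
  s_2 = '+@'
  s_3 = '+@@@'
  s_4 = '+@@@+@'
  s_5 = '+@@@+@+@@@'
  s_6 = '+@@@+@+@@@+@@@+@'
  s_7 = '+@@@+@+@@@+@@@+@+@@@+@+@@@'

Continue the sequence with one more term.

This is a Fibonacci-style word recurrence s(k) = s(k−1)·s(k−2): e.g. +@·@@ = +@@@.
So term 8 is +@@@+@+@@@+@@@+@+@@@+@+@@@·+@@@+@+@@@+@@@+@.

+@@@+@+@@@+@@@+@+@@@+@+@@@+@@@+@+@@@+@@@+@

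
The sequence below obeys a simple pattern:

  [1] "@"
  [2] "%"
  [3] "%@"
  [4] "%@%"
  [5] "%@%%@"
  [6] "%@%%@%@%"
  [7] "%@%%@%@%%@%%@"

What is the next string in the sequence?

%@%%@%@%%@%%@%@%%@%@%

From term 3 onward, concatenate the last term with the second-to-last: %·@ = %@, %@·% = %@%, …
The next term joins %@%%@%@%%@%%@ and %@%%@%@%.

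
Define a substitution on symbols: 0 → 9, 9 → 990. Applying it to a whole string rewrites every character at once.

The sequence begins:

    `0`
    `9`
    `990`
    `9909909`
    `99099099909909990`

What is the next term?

99099099909909990990990999099099909909909

φ(99099099909909990) expands symbol-by-symbol to 990 990 9 990 990 9 990 990 990 9 990 990 9 990 990 990 9; joining the 17 pieces gives the next term.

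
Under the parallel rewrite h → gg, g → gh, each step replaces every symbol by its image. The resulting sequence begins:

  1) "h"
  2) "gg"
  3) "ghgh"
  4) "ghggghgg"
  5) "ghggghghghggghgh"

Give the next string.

Rewriting the 16 symbols of ghggghghghggghgh one by one yields gh gg gh gh gh gg gh gg gh gg gh gh gh gg gh gg; concatenated:

ghggghghghggghggghggghghghggghgg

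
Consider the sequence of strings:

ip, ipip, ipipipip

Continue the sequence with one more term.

s(k+1) = s(k)·s(k) — each term doubles the last.
One more doubling of ipipipip gives the answer.

ipipipipipipipip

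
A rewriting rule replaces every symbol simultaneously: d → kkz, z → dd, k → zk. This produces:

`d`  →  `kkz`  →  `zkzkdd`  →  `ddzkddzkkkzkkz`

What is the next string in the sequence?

Rewriting the 14 symbols of ddzkddzkkkzkkz one by one yields kkz kkz dd zk kkz kkz dd zk zk zk dd zk zk dd; concatenated:

kkzkkzddzkkkzkkzddzkzkzkddzkzkdd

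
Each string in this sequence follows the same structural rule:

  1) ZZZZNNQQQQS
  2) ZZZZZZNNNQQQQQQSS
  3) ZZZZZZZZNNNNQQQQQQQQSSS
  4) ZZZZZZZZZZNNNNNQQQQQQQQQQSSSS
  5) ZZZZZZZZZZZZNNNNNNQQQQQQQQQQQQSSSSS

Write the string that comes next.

ZZZZZZZZZZZZZZNNNNNNNQQQQQQQQQQQQQQSSSSSS

The n-th term is 2n Z's then n N's then 2n Q's then n-1 S's, where the shown terms are n = 2, 3, 4, 5, 6.
At n = 7 the blocks have lengths 14, 7, 14, 6.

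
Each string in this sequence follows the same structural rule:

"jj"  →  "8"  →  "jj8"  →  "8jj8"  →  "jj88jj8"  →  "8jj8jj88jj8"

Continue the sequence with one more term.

Each term (from the third on) is the two preceding terms concatenated in order: term 3 = jj·8 = jj8.
The next term joins jj88jj8 and 8jj8jj88jj8.

jj88jj88jj8jj88jj8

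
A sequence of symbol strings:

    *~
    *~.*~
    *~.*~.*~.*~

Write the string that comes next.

Each string is two copies of the previous one joined by '.'.
One more doubling of *~.*~.*~.*~ gives the answer.

*~.*~.*~.*~.*~.*~.*~.*~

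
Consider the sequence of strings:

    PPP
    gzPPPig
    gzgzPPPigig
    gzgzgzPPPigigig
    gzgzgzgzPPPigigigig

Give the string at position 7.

s(k+1) = gz·s(k)·ig, so each term gains gz as a prefix and ig as a suffix.
From gzgzgzgzPPPigigigig, 2 further steps: gzgzgzgzPPPigigigig → gzgzgzgzgzPPPigigigigig → (answer).

gzgzgzgzgzgzPPPigigigigigig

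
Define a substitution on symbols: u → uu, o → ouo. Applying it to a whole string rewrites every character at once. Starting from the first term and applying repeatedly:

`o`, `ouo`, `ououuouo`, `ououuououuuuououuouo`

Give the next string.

ououuououuuuououuououuuuuuuuououuououuuuououuouo

Applying the rule to each of the 20 symbols of ououuououuuuououuouo gives the pieces ouo uu ouo uu uu ouo uu ouo uu uu uu uu ouo uu ouo uu uu ouo uu ouo, which concatenate to the answer.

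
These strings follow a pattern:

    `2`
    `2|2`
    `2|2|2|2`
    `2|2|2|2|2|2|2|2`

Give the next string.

2|2|2|2|2|2|2|2|2|2|2|2|2|2|2|2

s(k+1) = s(k)·|·s(k) — each term doubles the last with '|' between the halves.
So the next term is two copies of 2|2|2|2|2|2|2|2 with '|' between the halves.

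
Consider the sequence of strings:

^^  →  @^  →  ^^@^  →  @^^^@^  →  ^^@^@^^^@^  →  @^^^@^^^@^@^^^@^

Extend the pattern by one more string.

^^@^@^^^@^@^^^@^^^@^@^^^@^

This is a Fibonacci-style word recurrence s(k) = s(k−2)·s(k−1): e.g. ^^·@^ = ^^@^.
Continuing: ^^@^@^^^@^ · @^^^@^^^@^@^^^@^ gives term 7.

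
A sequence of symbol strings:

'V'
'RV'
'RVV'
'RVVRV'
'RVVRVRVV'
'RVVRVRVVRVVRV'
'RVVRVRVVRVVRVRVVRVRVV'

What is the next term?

RVVRVRVVRVVRVRVVRVRVVRVVRVRVVRVVRV

From term 3 onward, concatenate the last term with the second-to-last: RV·V = RVV, RVV·RV = RVVRV, …
So term 8 is RVVRVRVVRVVRVRVVRVRVV·RVVRVRVVRVVRV.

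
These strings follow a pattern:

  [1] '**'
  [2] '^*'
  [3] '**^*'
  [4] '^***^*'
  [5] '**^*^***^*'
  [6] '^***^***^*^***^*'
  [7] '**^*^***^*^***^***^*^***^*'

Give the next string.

From term 3 onward, concatenate the second-to-last term with the last: **·^* = **^*, ^*·**^* = ^***^*, …
So term 8 is ^***^***^*^***^*·**^*^***^*^***^***^*^***^*.

^***^***^*^***^***^*^***^*^***^***^*^***^*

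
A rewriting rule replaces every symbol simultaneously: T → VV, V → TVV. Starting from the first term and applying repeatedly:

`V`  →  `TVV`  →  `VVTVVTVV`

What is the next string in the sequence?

Rewriting each symbol of VVTVVTVV: V→TVV, V→TVV, T→VV, V→TVV, V→TVV, T→VV, V→TVV, V→TVV, which concatenates to TVV TVV VV TVV TVV VV TVV TVV.

TVVTVVVVTVVTVVVVTVVTVV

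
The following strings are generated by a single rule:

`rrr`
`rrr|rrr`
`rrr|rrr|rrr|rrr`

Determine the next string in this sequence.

Each string is two copies of the previous one joined by '|'.
One more doubling of rrr|rrr|rrr|rrr gives the answer.

rrr|rrr|rrr|rrr|rrr|rrr|rrr|rrr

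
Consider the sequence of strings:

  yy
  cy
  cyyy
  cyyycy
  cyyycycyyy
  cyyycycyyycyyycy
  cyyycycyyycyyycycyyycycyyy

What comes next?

cyyycycyyycyyycycyyycycyyycyyycycyyycyyycy

This is a Fibonacci-style word recurrence s(k) = s(k−1)·s(k−2): e.g. cy·yy = cyyy.
So term 8 is cyyycycyyycyyycycyyycycyyy·cyyycycyyycyyycy.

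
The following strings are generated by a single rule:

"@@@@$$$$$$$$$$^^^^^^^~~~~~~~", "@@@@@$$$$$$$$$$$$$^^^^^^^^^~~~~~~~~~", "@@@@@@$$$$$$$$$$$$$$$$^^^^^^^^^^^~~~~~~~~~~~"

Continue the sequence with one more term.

@@@@@@@$$$$$$$$$$$$$$$$$$$^^^^^^^^^^^^^~~~~~~~~~~~~~

Term n consists of n+1 @'s, followed by 3n+1 $'s, followed by 2n+1 ^'s, followed by 2n+1 ~'s, where the shown terms are n = 3, 4, 5.
For the next term, n = 6, so the run lengths are 7, 19, 13, 13.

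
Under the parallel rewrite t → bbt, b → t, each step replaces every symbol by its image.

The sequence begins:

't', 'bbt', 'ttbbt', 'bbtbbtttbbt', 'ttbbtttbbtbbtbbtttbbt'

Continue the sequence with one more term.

Applying the rule to each of the 21 symbols of ttbbtttbbtbbtbbtttbbt gives the pieces bbt bbt t t bbt bbt bbt t t bbt t t bbt t t bbt bbt bbt t t bbt, which concatenate to the answer.

bbtbbtttbbtbbtbbtttbbtttbbtttbbtbbtbbtttbbt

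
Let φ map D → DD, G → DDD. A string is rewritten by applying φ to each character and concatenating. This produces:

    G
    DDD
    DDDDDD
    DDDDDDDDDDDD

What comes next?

Apply φ to DDDDDDDDDDDD symbol by symbol: D→DD, D→DD, D→DD, D→DD, D→DD, D→DD, D→DD, D→DD, D→DD, D→DD, D→DD, D→DD; joined: DD DD DD DD DD DD DD DD DD DD DD DD.

DDDDDDDDDDDDDDDDDDDDDDDD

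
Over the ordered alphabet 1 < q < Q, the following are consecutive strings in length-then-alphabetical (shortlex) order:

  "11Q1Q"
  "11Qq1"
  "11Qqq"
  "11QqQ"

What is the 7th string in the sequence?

Continuing the enumeration 3 steps past 11QqQ: 11QqQ → 11QQ1 → 11QQq → (answer).

11QQQ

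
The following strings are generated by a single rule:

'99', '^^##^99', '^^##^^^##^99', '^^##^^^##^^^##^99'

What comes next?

^^##^^^##^^^##^^^##^99

Every step adds ^^##^ at the front: s(k+1) = ^^##^·s(k).
So the next term is ^^##^·^^##^^^##^^^##^99.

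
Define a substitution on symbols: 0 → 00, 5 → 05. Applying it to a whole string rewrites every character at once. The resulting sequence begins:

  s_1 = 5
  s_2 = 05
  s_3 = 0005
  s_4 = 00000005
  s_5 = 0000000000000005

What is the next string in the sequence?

00000000000000000000000000000005

Applying the rule to each of the 16 symbols of 0000000000000005 gives the pieces 00 00 00 00 00 00 00 00 00 00 00 00 00 00 00 05, which concatenate to the answer.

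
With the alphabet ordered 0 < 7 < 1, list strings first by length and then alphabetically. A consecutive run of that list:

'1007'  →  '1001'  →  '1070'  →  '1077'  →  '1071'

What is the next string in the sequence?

1010

The successor of 1071 increments the rightmost position that isn't already 1 and resets every position after it to 0.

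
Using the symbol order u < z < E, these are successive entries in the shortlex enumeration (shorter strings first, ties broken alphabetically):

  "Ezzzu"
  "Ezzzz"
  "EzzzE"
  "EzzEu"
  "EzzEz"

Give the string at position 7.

Continuing the enumeration 2 steps past EzzEz: EzzEz → EzzEE → (answer).

EzEuu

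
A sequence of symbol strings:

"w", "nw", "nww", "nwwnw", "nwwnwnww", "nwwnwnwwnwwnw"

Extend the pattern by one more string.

nwwnwnwwnwwnwnwwnwnww

This is a Fibonacci-style word recurrence s(k) = s(k−1)·s(k−2): e.g. nw·w = nww.
So term 7 is nwwnwnwwnwwnw·nwwnwnww.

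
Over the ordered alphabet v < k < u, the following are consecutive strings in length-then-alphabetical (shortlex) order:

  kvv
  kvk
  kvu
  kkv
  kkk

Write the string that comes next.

Find the rightmost character of kkk below u, bump it to the next letter, and reset everything to its right to v.

kku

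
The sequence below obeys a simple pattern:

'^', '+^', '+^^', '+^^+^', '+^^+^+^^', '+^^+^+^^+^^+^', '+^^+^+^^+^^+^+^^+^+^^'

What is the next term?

+^^+^+^^+^^+^+^^+^+^^+^^+^+^^+^^+^

This is a Fibonacci-style word recurrence s(k) = s(k−1)·s(k−2): e.g. +^·^ = +^^.
So term 8 is +^^+^+^^+^^+^+^^+^+^^·+^^+^+^^+^^+^.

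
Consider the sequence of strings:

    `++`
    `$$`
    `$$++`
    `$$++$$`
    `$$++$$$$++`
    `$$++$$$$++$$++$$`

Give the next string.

From term 3 onward, concatenate the last term with the second-to-last: $$·++ = $$++, $$++·$$ = $$++$$, …
The next term joins $$++$$$$++$$++$$ and $$++$$$$++.

$$++$$$$++$$++$$$$++$$$$++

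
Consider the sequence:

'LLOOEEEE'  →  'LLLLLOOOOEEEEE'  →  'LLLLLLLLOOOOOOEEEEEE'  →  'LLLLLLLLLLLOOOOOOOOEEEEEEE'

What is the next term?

LLLLLLLLLLLLLLOOOOOOOOOOEEEEEEEE

Each string has the form L^{3n-1} O^{2n} E^{n+3} (n = 1, 2, …).
For the next term, n = 5, so the run lengths are 14, 10, 8.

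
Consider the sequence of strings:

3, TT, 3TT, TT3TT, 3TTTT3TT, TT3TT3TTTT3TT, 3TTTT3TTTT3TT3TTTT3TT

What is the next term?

TT3TT3TTTT3TT3TTTT3TTTT3TT3TTTT3TT

From term 3 onward, concatenate the second-to-last term with the last: 3·TT = 3TT, TT·3TT = TT3TT, …
Continuing: TT3TT3TTTT3TT · 3TTTT3TTTT3TT3TTTT3TT gives term 8.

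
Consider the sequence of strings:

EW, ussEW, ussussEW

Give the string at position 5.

ussussussussEW

Each term is the previous one with uss prepended.
From ussussEW, 2 further steps: ussussEW → ussussussEW → (answer).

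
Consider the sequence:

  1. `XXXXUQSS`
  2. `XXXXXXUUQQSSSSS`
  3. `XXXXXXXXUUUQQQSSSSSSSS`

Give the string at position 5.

XXXXXXXXXXXXUUUUUQQQQQSSSSSSSSSSSSSS

The n-th term is 2n+2 X's then n U's then n Q's then 3n-1 S's (n = 1, 2, …).
For term 5, n = 5, so the run lengths are 12, 5, 5, 14.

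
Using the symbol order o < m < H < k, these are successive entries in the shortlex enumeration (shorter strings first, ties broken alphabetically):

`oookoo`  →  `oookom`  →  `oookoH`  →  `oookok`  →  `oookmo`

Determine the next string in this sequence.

oookmm

Find the rightmost character of oookmo below k, bump it to the next letter, and reset everything to its right to o.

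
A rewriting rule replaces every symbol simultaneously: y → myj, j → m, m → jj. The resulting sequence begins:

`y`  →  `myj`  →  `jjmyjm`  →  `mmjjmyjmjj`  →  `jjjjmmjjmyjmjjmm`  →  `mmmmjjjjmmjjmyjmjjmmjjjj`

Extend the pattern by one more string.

jjjjjjjjmmmmjjjjmmjjmyjmjjmmjjjjmmmm

Replace each of the 24 characters of mmmmjjjjmmjjmyjmjjmmjjjj in place — jj jj jj jj m m m m jj jj m m jj myj m jj m m jj jj m m m m — and concatenate.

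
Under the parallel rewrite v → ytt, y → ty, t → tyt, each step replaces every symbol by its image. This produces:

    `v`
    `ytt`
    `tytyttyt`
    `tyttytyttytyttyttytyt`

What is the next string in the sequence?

Replace each of the 21 characters of tyttytyttytyttyttytyt in place — tyt ty tyt tyt ty tyt ty tyt tyt ty tyt ty tyt tyt ty tyt tyt ty tyt ty tyt — and concatenate.

tyttytyttyttytyttytyttyttytyttytyttyttytyttyttytyttytyt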